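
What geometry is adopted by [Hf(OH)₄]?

Ligand charges: each hydroxide is −1. With an overall charge of 0 the hafnium centre must be in the +4 oxidation state.
Group 4 minus oxidation state 4 gives a d⁰ configuration.
Coordination number: 4.
A d⁰ ion has no crystal-field stabilisation preference between square planar and tetrahedral, so four ligands adopt the sterically favoured tetrahedral geometry.

tetrahedral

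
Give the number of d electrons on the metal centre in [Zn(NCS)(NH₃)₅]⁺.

Summing ligand charges against the +1 overall charge gives an oxidation state of +2 for zinc.
Group 12 minus oxidation state 2 gives a d¹⁰ configuration.

d¹⁰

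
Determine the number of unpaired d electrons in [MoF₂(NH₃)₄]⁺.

3 unpaired electrons

Each fluoride is −1; ammonia is neutral; balancing the +1 overall charge requires Mo(III).
Group 6 minus oxidation state 3 gives a d³ configuration.
In an octahedral field the d³ configuration is t₂g³e_g⁰ (only one arrangement possible), giving 3 unpaired electrons.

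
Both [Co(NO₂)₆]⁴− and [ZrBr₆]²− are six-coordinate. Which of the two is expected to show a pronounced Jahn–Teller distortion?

[Co(NO₂)₆]⁴−

[Co(NO₂)₆]⁴−: Each nitro (N-bound nitrite) is −1; balancing the −4 overall charge requires Co(II). Cobalt is a group-9 element; Co(II) is therefore d⁷. Nitro (N-bound nitrite) is a strong-field ligand (high in the spectrochemical series) for a first-row metal, so the complex is low-spin. The t₂g⁶e_g¹ (low-spin) configuration has an unevenly filled e_g set; the Jahn–Teller theorem predicts a tetragonal distortion (typically axial elongation) to lift the degeneracy.
[ZrBr₆]²−: Summing ligand charges against the −2 overall charge gives an oxidation state of +4 for zirconium. Zirconium is a group-4 element; Zr(IV) is therefore d⁰. The d⁰ configuration leaves the e_g set evenly filled (or empty) — no strong Jahn–Teller driving force.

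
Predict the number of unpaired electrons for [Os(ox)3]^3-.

Summing ligand charges against the −3 overall charge gives an oxidation state of +3 for osmium.
Group 8 minus oxidation state 3 gives a d⁵ configuration.
Counting donor atoms: 3×oxalate (bidentate) → 6 donors. Coordination number = 6.
The spin state decides the count: a 5d ion has a large Δₒ and is invariably low-spin.
An octahedral low-spin d⁵ ion is t₂g⁵e_g⁰, giving 1 unpaired electron.

1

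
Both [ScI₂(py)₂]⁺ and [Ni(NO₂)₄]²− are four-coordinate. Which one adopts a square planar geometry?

For [ScI₂(py)₂]⁺: Summing ligand charges against the +1 overall charge gives an oxidation state of +3 for scandium. Group 3 minus oxidation state 3 gives a d⁰ configuration. A d⁰ ion has no crystal-field stabilisation preference between square planar and tetrahedral, so four ligands adopt the sterically favoured tetrahedral geometry. → tetrahedral.
For [Ni(NO₂)₄]²−: Each nitro (N-bound nitrite) is −1; balancing the −2 overall charge requires Ni(II). Nickel is a group-10 element; Ni(II) is therefore d⁸. Nitro (N-bound nitrite) is a strong-field ligand (high in the spectrochemical series). A 3d d⁸ ion with strong-field ligands gains enough CFSE to favour square planar over tetrahedral. → square planar.

[Ni(NO₂)₄]²−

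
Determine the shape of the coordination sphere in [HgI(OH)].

linear

Summing ligand charges against the 0 overall charge gives an oxidation state of +2 for mercury.
Mercury is a group-12 element; Hg(II) is therefore d¹⁰.
With 2 monodentate ligands the coordination number is 2.
A d¹⁰ ion with only two ligands adopts a linear arrangement (sp hybridisation; no CFSE preference).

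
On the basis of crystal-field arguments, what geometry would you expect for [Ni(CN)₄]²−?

square planar

Each cyanide is −1; balancing the −2 overall charge requires Ni(II).
Ni sits in group 10, so the d-electron count is 10 − 2 = 8.
With 4 monodentate ligands the coordination number is 4.
Cyanide is a strong-field ligand (high in the spectrochemical series).
A 3d d⁸ ion with strong-field ligands gains enough CFSE to favour square planar over tetrahedral.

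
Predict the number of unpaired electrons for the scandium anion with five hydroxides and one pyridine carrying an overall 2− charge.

Ligand charges: each hydroxide is −1; pyridine is neutral. With an overall charge of −2 the scandium centre must be in the +3 oxidation state.
Group 3 minus oxidation state 3 gives a d⁰ configuration.
In an octahedral field the d⁰ configuration is t₂g⁰e_g⁰, giving 0 unpaired electrons.

0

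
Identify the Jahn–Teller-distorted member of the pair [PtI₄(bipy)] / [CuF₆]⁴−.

[PtI₄(bipy)]: Ligand charges: each iodide is −1; 2,2′-bipyridine is neutral. With an overall charge of 0 the platinum centre must be in the +4 oxidation state. Platinum is a group-10 element; Pt(IV) is therefore d⁶. A 5d ion has a large Δₒ and is invariably low-spin. The d⁶ configuration leaves the e_g set evenly filled (or empty) — no strong Jahn–Teller driving force.
[CuF₆]⁴−: Each fluoride is −1; balancing the −4 overall charge requires Cu(II). Group 11 minus oxidation state 2 gives a d⁹ configuration. The t₂g⁶e_g³ configuration has an unevenly filled e_g set; the Jahn–Teller theorem predicts a tetragonal distortion (typically axial elongation) to lift the degeneracy.

[CuF₆]⁴−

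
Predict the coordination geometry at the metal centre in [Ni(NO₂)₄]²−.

Ligand charges: each nitro (N-bound nitrite) is −1. With an overall charge of −2 the nickel centre must be in the +2 oxidation state.
Nickel is a group-10 element; Ni(II) is therefore d⁸.
Coordination number: 4.
Nitro (N-bound nitrite) is a strong-field ligand (high in the spectrochemical series).
A 3d d⁸ ion with strong-field ligands gains enough CFSE to favour square planar over tetrahedral.

square planar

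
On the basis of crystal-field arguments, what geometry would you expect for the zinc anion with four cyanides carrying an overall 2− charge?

tetrahedral

Each cyanide is −1; balancing the −2 overall charge requires Zn(II).
Group 12 minus oxidation state 2 gives a d¹⁰ configuration.
Coordination number: 4.
A d¹⁰ ion has no crystal-field stabilisation preference between square planar and tetrahedral, so four ligands adopt the sterically favoured tetrahedral geometry.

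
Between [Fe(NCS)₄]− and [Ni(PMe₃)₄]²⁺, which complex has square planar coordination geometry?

[Ni(PMe₃)₄]²⁺

For [Fe(NCS)₄]−: Summing ligand charges against the −1 overall charge gives an oxidation state of +3 for iron. Iron is a group-8 element; Fe(III) is therefore d⁵. A high-spin d⁵ ion has zero CFSE in either geometry, so four ligands adopt the sterically favoured tetrahedral geometry. → tetrahedral.
For [Ni(PMe₃)₄]²⁺: Trimethylphosphine is neutral; balancing the +2 overall charge requires Ni(II). Ni sits in group 10, so the d-electron count is 10 − 2 = 8. Trimethylphosphine is a strong-field ligand (high in the spectrochemical series). A 3d d⁸ ion with strong-field ligands gains enough CFSE to favour square planar over tetrahedral. → square planar.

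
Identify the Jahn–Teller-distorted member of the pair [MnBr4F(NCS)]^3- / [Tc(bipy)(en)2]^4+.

[MnBr4F(NCS)]^3-: Summing ligand charges against the −3 overall charge gives an oxidation state of +3 for manganese. Mn sits in group 7, so the d-electron count is 7 − 3 = 4. Bromide, fluoride, and isothiocyanate are weak-field ligands for a first-row metal, so the complex is high-spin. The t₂g³e_g¹ (high-spin) configuration has an unevenly filled e_g set; the Jahn–Teller theorem predicts a tetragonal distortion (typically axial elongation) to lift the degeneracy.
[Tc(bipy)(en)2]^4+: Summing ligand charges against the +4 overall charge gives an oxidation state of +4 for technetium. Group 7 minus oxidation state 4 gives a d³ configuration. The d³ configuration leaves the e_g set evenly filled (or empty) — no strong Jahn–Teller driving force.

[MnBr4F(NCS)]^3-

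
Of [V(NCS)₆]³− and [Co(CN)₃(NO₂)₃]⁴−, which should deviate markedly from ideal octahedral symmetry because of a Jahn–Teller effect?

[V(NCS)₆]³−: Ligand charges: each isothiocyanate is −1. With an overall charge of −3 the vanadium centre must be in the +3 oxidation state. V sits in group 5, so the d-electron count is 5 − 3 = 2. The d² configuration leaves the e_g set evenly filled (or empty) — no strong Jahn–Teller driving force.
[Co(CN)₃(NO₂)₃]⁴−: Summing ligand charges against the −4 overall charge gives an oxidation state of +2 for cobalt. Group 9 minus oxidation state 2 gives a d⁷ configuration. Cyanide and nitro (N-bound nitrite) are strong-field ligands (high in the spectrochemical series) for a first-row metal, so the complex is low-spin. The t₂g⁶e_g¹ (low-spin) configuration has an unevenly filled e_g set; the Jahn–Teller theorem predicts a tetragonal distortion (typically axial elongation) to lift the degeneracy.

[Co(CN)₃(NO₂)₃]⁴−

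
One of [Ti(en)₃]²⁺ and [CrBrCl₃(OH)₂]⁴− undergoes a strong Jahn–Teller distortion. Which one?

[Ti(en)₃]²⁺: Ligand charges: ethylenediamine is neutral. With an overall charge of +2 the titanium centre must be in the +2 oxidation state. Titanium is a group-4 element; Ti(II) is therefore d². The d² configuration leaves the e_g set evenly filled (or empty) — no strong Jahn–Teller driving force.
[CrBrCl₃(OH)₂]⁴−: Summing ligand charges against the −4 overall charge gives an oxidation state of +2 for chromium. Chromium is a group-6 element; Cr(II) is therefore d⁴. Bromide, chloride, and hydroxide are weak-field ligands for a first-row metal, so the complex is high-spin. The t₂g³e_g¹ (high-spin) configuration has an unevenly filled e_g set; the Jahn–Teller theorem predicts a tetragonal distortion (typically axial elongation) to lift the degeneracy.

[CrBrCl₃(OH)₂]⁴−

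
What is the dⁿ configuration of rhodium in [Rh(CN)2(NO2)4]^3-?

d⁶

Summing ligand charges against the −3 overall charge gives an oxidation state of +3 for rhodium.
Rh sits in group 9, so the d-electron count is 9 − 3 = 6.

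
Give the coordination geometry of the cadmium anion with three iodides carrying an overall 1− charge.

trigonal planar

Each iodide is −1; balancing the −1 overall charge requires Cd(II).
Cd sits in group 12, so the d-electron count is 12 − 2 = 10.
Coordination number: 3.
Three ligands around a d¹⁰ centre minimise repulsion in a trigonal-planar arrangement.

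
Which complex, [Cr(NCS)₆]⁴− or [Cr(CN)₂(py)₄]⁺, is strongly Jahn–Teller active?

[Cr(NCS)₆]⁴−

[Cr(NCS)₆]⁴−: Summing ligand charges against the −4 overall charge gives an oxidation state of +2 for chromium. Group 6 minus oxidation state 2 gives a d⁴ configuration. Isothiocyanate is a weak-field ligand for a first-row metal, so the complex is high-spin. The t₂g³e_g¹ (high-spin) configuration has an unevenly filled e_g set; the Jahn–Teller theorem predicts a tetragonal distortion (typically axial elongation) to lift the degeneracy.
[Cr(CN)₂(py)₄]⁺: Each cyanide is −1; pyridine is neutral; balancing the +1 overall charge requires Cr(III). Group 6 minus oxidation state 3 gives a d³ configuration. The d³ configuration leaves the e_g set evenly filled (or empty) — no strong Jahn–Teller driving force.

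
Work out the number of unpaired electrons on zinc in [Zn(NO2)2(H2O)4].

0

Ligand charges: each nitro (N-bound nitrite) is −1; water is neutral. With an overall charge of 0 the zinc centre must be in the +2 oxidation state.
Group 12 minus oxidation state 2 gives a d¹⁰ configuration.
In an octahedral field the d¹⁰ configuration is t₂g⁶e_g⁴, giving 0 unpaired electrons.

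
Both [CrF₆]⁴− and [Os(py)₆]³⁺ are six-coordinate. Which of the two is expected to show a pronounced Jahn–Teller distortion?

[CrF₆]⁴−: Each fluoride is −1; balancing the −4 overall charge requires Cr(II). Cr sits in group 6, so the d-electron count is 6 − 2 = 4. Fluoride is a weak-field ligand for a first-row metal, so the complex is high-spin. The t₂g³e_g¹ (high-spin) configuration has an unevenly filled e_g set; the Jahn–Teller theorem predicts a tetragonal distortion (typically axial elongation) to lift the degeneracy.
[Os(py)₆]³⁺: Summing ligand charges against the +3 overall charge gives an oxidation state of +3 for osmium. Group 8 minus oxidation state 3 gives a d⁵ configuration. A 5d ion has a large Δₒ and is invariably low-spin. The d⁵ configuration leaves the e_g set evenly filled (or empty) — no strong Jahn–Teller driving force.

[CrF₆]⁴−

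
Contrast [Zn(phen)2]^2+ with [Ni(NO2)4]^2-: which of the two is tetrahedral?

[Zn(phen)2]^2+

For [Zn(phen)2]^2+: 1,10-phenanthroline is neutral; balancing the +2 overall charge requires Zn(II). Zn sits in group 12, so the d-electron count is 12 − 2 = 10. A d¹⁰ ion has no crystal-field stabilisation preference between square planar and tetrahedral, so four ligands adopt the sterically favoured tetrahedral geometry. → tetrahedral.
For [Ni(NO2)4]^2-: Each nitro (N-bound nitrite) is −1; balancing the −2 overall charge requires Ni(II). Nickel is a group-10 element; Ni(II) is therefore d⁸. Nitro (N-bound nitrite) is a strong-field ligand (high in the spectrochemical series). A 3d d⁸ ion with strong-field ligands gains enough CFSE to favour square planar over tetrahedral. → square planar.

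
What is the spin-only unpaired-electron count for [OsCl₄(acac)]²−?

Ligand charges: each chloride is −1; each acetylacetonate is −1. With an overall charge of −2 the osmium centre must be in the +3 oxidation state.
Group 8 minus oxidation state 3 gives a d⁵ configuration.
Counting donor atoms: 4×chloride (monodentate) → 4 donors; 1×acetylacetonate (bidentate) → 2 donors. Coordination number = 6.
The spin state decides the count: a 5d ion has a large Δₒ and is invariably low-spin.
An octahedral low-spin d⁵ ion is t₂g⁵e_g⁰, giving 1 unpaired electron.

1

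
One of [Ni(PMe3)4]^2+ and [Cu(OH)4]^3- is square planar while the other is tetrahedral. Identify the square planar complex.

For [Ni(PMe3)4]^2+: Trimethylphosphine is neutral; balancing the +2 overall charge requires Ni(II). Nickel is a group-10 element; Ni(II) is therefore d⁸. Trimethylphosphine is a strong-field ligand (high in the spectrochemical series). A 3d d⁸ ion with strong-field ligands gains enough CFSE to favour square planar over tetrahedral. → square planar.
For [Cu(OH)4]^3-: Ligand charges: each hydroxide is −1. With an overall charge of −3 the copper centre must be in the +1 oxidation state. Copper is a group-11 element; Cu(I) is therefore d¹⁰. A d¹⁰ ion has no crystal-field stabilisation preference between square planar and tetrahedral, so four ligands adopt the sterically favoured tetrahedral geometry. → tetrahedral.

[Ni(PMe3)4]^2+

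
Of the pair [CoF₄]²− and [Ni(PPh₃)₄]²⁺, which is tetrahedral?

For [CoF₄]²−: Summing ligand charges against the −2 overall charge gives an oxidation state of +2 for cobalt. Cobalt is a group-9 element; Co(II) is therefore d⁷. For a high-spin 3d d⁷ ion with weak-field ligands the small Δₜ gives little square-planar CFSE advantage, so four ligands adopt the sterically favoured tetrahedral geometry. → tetrahedral.
For [Ni(PPh₃)₄]²⁺: Ligand charges: triphenylphosphine is neutral. With an overall charge of +2 the nickel centre must be in the +2 oxidation state. Ni sits in group 10, so the d-electron count is 10 − 2 = 8. Triphenylphosphine is a strong-field ligand (high in the spectrochemical series). A 3d d⁸ ion with strong-field ligands gains enough CFSE to favour square planar over tetrahedral. → square planar.

[CoF₄]²−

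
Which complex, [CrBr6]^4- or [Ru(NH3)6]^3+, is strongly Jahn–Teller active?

[CrBr6]^4-: Each bromide is −1; balancing the −4 overall charge requires Cr(II). Chromium is a group-6 element; Cr(II) is therefore d⁴. Bromide is a weak-field ligand for a first-row metal, so the complex is high-spin. The t₂g³e_g¹ (high-spin) configuration has an unevenly filled e_g set; the Jahn–Teller theorem predicts a tetragonal distortion (typically axial elongation) to lift the degeneracy.
[Ru(NH3)6]^3+: Summing ligand charges against the +3 overall charge gives an oxidation state of +3 for ruthenium. Ru sits in group 8, so the d-electron count is 8 − 3 = 5. A 4d ion has a large Δₒ and is invariably low-spin. The d⁵ configuration leaves the e_g set evenly filled (or empty) — no strong Jahn–Teller driving force.

[CrBr6]^4-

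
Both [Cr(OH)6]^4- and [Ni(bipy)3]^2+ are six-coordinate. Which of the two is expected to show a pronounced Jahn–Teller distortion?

[Cr(OH)6]^4-

[Cr(OH)6]^4-: Ligand charges: each hydroxide is −1. With an overall charge of −4 the chromium centre must be in the +2 oxidation state. Chromium is a group-6 element; Cr(II) is therefore d⁴. Hydroxide is a weak-field ligand for a first-row metal, so the complex is high-spin. The t₂g³e_g¹ (high-spin) configuration has an unevenly filled e_g set; the Jahn–Teller theorem predicts a tetragonal distortion (typically axial elongation) to lift the degeneracy.
[Ni(bipy)3]^2+: Ligand charges: 2,2′-bipyridine is neutral. With an overall charge of +2 the nickel centre must be in the +2 oxidation state. Nickel is a group-10 element; Ni(II) is therefore d⁸. The d⁸ configuration leaves the e_g set evenly filled (or empty) — no strong Jahn–Teller driving force.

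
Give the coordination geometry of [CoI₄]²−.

tetrahedral

Ligand charges: each iodide is −1. With an overall charge of −2 the cobalt centre must be in the +2 oxidation state.
Cobalt is a group-9 element; Co(II) is therefore d⁷.
Coordination number: 4.
Iodide is a weak-field ligand.
For a high-spin 3d d⁷ ion with weak-field ligands the small Δₜ gives little square-planar CFSE advantage, so four ligands adopt the sterically favoured tetrahedral geometry.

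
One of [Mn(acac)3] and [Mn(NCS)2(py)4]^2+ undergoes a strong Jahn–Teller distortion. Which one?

[Mn(acac)3]

[Mn(acac)3]: Summing ligand charges against the 0 overall charge gives an oxidation state of +3 for manganese. Manganese is a group-7 element; Mn(III) is therefore d⁴. Acetylacetonate is a weak-field ligand for a first-row metal, so the complex is high-spin. The t₂g³e_g¹ (high-spin) configuration has an unevenly filled e_g set; the Jahn–Teller theorem predicts a tetragonal distortion (typically axial elongation) to lift the degeneracy.
[Mn(NCS)2(py)4]^2+: Ligand charges: each isothiocyanate is −1; pyridine is neutral. With an overall charge of +2 the manganese centre must be in the +4 oxidation state. Manganese is a group-7 element; Mn(IV) is therefore d³. The d³ configuration leaves the e_g set evenly filled (or empty) — no strong Jahn–Teller driving force.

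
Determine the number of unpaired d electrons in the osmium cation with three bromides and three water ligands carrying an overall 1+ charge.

2

Summing ligand charges against the +1 overall charge gives an oxidation state of +4 for osmium.
Os sits in group 8, so the d-electron count is 8 − 4 = 4.
The spin state decides the count: a 5d ion has a large Δₒ and is invariably low-spin.
An octahedral low-spin d⁴ ion is t₂g⁴e_g⁰, giving 2 unpaired electrons.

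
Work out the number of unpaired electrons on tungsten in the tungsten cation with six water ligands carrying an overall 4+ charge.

2 unpaired electrons

Water is neutral; balancing the +4 overall charge requires W(IV).
Group 6 minus oxidation state 4 gives a d² configuration.
In an octahedral field the d² configuration is t₂g²e_g⁰ (only one arrangement possible), giving 2 unpaired electrons.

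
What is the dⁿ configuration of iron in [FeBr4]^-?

Ligand charges: each bromide is −1. With an overall charge of −1 the iron centre must be in the +3 oxidation state.
Iron is a group-8 element; Fe(III) is therefore d⁵.

d⁵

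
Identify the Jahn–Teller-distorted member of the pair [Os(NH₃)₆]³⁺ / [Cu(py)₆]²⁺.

[Os(NH₃)₆]³⁺: Ammonia is neutral; balancing the +3 overall charge requires Os(III). Os sits in group 8, so the d-electron count is 8 − 3 = 5. A 5d ion has a large Δₒ and is invariably low-spin. The d⁵ configuration leaves the e_g set evenly filled (or empty) — no strong Jahn–Teller driving force.
[Cu(py)₆]²⁺: Pyridine is neutral; balancing the +2 overall charge requires Cu(II). Group 11 minus oxidation state 2 gives a d⁹ configuration. The t₂g⁶e_g³ configuration has an unevenly filled e_g set; the Jahn–Teller theorem predicts a tetragonal distortion (typically axial elongation) to lift the degeneracy.

[Cu(py)₆]²⁺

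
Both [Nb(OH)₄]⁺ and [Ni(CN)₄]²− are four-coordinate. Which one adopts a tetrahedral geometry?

For [Nb(OH)₄]⁺: Each hydroxide is −1; balancing the +1 overall charge requires Nb(V). Nb sits in group 5, so the d-electron count is 5 − 5 = 0. A d⁰ ion has no crystal-field stabilisation preference between square planar and tetrahedral, so four ligands adopt the sterically favoured tetrahedral geometry. → tetrahedral.
For [Ni(CN)₄]²−: Summing ligand charges against the −2 overall charge gives an oxidation state of +2 for nickel. Ni sits in group 10, so the d-electron count is 10 − 2 = 8. Cyanide is a strong-field ligand (high in the spectrochemical series). A 3d d⁸ ion with strong-field ligands gains enough CFSE to favour square planar over tetrahedral. → square planar.

[Nb(OH)₄]⁺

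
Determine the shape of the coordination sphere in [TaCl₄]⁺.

tetrahedral

Each chloride is −1; balancing the +1 overall charge requires Ta(V).
Group 5 minus oxidation state 5 gives a d⁰ configuration.
Coordination number: 4.
A d⁰ ion has no crystal-field stabilisation preference between square planar and tetrahedral, so four ligands adopt the sterically favoured tetrahedral geometry.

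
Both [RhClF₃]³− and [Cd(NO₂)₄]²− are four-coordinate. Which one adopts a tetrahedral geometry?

For [RhClF₃]³−: Summing ligand charges against the −3 overall charge gives an oxidation state of +1 for rhodium. Rh sits in group 9, so the d-electron count is 9 − 1 = 8. A 4d d⁸ ion has a large crystal-field splitting; square planar leaves the high-energy d_{x²−y²} orbital empty and maximises CFSE. → square planar.
For [Cd(NO₂)₄]²−: Summing ligand charges against the −2 overall charge gives an oxidation state of +2 for cadmium. Cd sits in group 12, so the d-electron count is 12 − 2 = 10. A d¹⁰ ion has no crystal-field stabilisation preference between square planar and tetrahedral, so four ligands adopt the sterically favoured tetrahedral geometry. → tetrahedral.

[Cd(NO₂)₄]²−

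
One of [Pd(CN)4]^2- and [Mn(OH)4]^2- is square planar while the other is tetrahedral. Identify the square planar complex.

[Pd(CN)4]^2-

For [Pd(CN)4]^2-: Ligand charges: each cyanide is −1. With an overall charge of −2 the palladium centre must be in the +2 oxidation state. Group 10 minus oxidation state 2 gives a d⁸ configuration. A 4d d⁸ ion has a large crystal-field splitting; square planar leaves the high-energy d_{x²−y²} orbital empty and maximises CFSE. → square planar.
For [Mn(OH)4]^2-: Ligand charges: each hydroxide is −1. With an overall charge of −2 the manganese centre must be in the +2 oxidation state. Manganese is a group-7 element; Mn(II) is therefore d⁵. A high-spin d⁵ ion has zero CFSE in either geometry, so four ligands adopt the sterically favoured tetrahedral geometry. → tetrahedral.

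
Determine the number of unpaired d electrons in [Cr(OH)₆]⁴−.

Each hydroxide is −1; balancing the −4 overall charge requires Cr(II).
Cr sits in group 6, so the d-electron count is 6 − 2 = 4.
The spin state decides the count: Hydroxide is a weak-field ligand for a first-row metal, so the complex is high-spin.
An octahedral high-spin d⁴ ion is t₂g³e_g¹, giving 4 unpaired electrons.

4 unpaired electrons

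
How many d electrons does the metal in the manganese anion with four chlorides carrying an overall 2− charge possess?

d5

Summing ligand charges against the −2 overall charge gives an oxidation state of +2 for manganese.
Mn sits in group 7, so the d-electron count is 7 − 2 = 5.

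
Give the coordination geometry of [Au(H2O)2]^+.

linear

Ligand charges: water is neutral. With an overall charge of +1 the gold centre must be in the +1 oxidation state.
Gold is a group-11 element; Au(I) is therefore d¹⁰.
With 2 monodentate ligands the coordination number is 2.
A d¹⁰ ion with only two ligands adopts a linear arrangement (sp hybridisation; no CFSE preference).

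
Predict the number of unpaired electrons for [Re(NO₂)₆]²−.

3 unpaired electrons

Summing ligand charges against the −2 overall charge gives an oxidation state of +4 for rhenium.
Rhenium is a group-7 element; Re(IV) is therefore d³.
In an octahedral field the d³ configuration is t₂g³e_g⁰ (only one arrangement possible), giving 3 unpaired electrons.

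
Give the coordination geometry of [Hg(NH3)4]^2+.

tetrahedral

Summing ligand charges against the +2 overall charge gives an oxidation state of +2 for mercury.
Group 12 minus oxidation state 2 gives a d¹⁰ configuration.
With 4 monodentate ligands the coordination number is 4.
A d¹⁰ ion has no crystal-field stabilisation preference between square planar and tetrahedral, so four ligands adopt the sterically favoured tetrahedral geometry.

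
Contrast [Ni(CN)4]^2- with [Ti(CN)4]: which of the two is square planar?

For [Ni(CN)4]^2-: Summing ligand charges against the −2 overall charge gives an oxidation state of +2 for nickel. Group 10 minus oxidation state 2 gives a d⁸ configuration. Cyanide is a strong-field ligand (high in the spectrochemical series). A 3d d⁸ ion with strong-field ligands gains enough CFSE to favour square planar over tetrahedral. → square planar.
For [Ti(CN)4]: Ligand charges: each cyanide is −1. With an overall charge of 0 the titanium centre must be in the +4 oxidation state. Titanium is a group-4 element; Ti(IV) is therefore d⁰. A d⁰ ion has no crystal-field stabilisation preference between square planar and tetrahedral, so four ligands adopt the sterically favoured tetrahedral geometry. → tetrahedral.

[Ni(CN)4]^2-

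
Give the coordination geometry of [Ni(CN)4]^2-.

square planar

Summing ligand charges against the −2 overall charge gives an oxidation state of +2 for nickel.
Ni sits in group 10, so the d-electron count is 10 − 2 = 8.
With 4 monodentate ligands the coordination number is 4.
Cyanide is a strong-field ligand (high in the spectrochemical series).
A 3d d⁸ ion with strong-field ligands gains enough CFSE to favour square planar over tetrahedral.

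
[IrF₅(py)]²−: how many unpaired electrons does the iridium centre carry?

Ligand charges: each fluoride is −1; pyridine is neutral. With an overall charge of −2 the iridium centre must be in the +3 oxidation state.
Group 9 minus oxidation state 3 gives a d⁶ configuration.
The spin state decides the count: a 5d ion has a large Δₒ and is invariably low-spin.
An octahedral low-spin d⁶ ion is t₂g⁶e_g⁰, giving 0 unpaired electrons.

0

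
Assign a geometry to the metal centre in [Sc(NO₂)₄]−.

tetrahedral

Ligand charges: each nitro (N-bound nitrite) is −1. With an overall charge of −1 the scandium centre must be in the +3 oxidation state.
Sc sits in group 3, so the d-electron count is 3 − 3 = 0.
With 4 monodentate ligands the coordination number is 4.
A d⁰ ion has no crystal-field stabilisation preference between square planar and tetrahedral, so four ligands adopt the sterically favoured tetrahedral geometry.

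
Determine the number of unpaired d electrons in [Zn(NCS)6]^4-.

Summing ligand charges against the −4 overall charge gives an oxidation state of +2 for zinc.
Zinc is a group-12 element; Zn(II) is therefore d¹⁰.
In an octahedral field the d¹⁰ configuration is t₂g⁶e_g⁴, giving 0 unpaired electrons.

0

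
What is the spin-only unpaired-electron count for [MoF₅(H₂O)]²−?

3 unpaired electrons

Summing ligand charges against the −2 overall charge gives an oxidation state of +3 for molybdenum.
Group 6 minus oxidation state 3 gives a d³ configuration.
In an octahedral field the d³ configuration is t₂g³e_g⁰ (only one arrangement possible), giving 3 unpaired electrons.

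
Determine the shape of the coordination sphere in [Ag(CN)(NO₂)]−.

Ligand charges: each cyanide is −1; each nitro (N-bound nitrite) is −1. With an overall charge of −1 the silver centre must be in the +1 oxidation state.
Silver is a group-11 element; Ag(I) is therefore d¹⁰.
With 2 monodentate ligands the coordination number is 2.
A d¹⁰ ion with only two ligands adopts a linear arrangement (sp hybridisation; no CFSE preference).

linear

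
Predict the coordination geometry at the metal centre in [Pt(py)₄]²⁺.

square planar

Summing ligand charges against the +2 overall charge gives an oxidation state of +2 for platinum.
Group 10 minus oxidation state 2 gives a d⁸ configuration.
With 4 monodentate ligands the coordination number is 4.
A 5d d⁸ ion has a large crystal-field splitting; square planar leaves the high-energy d_{x²−y²} orbital empty and maximises CFSE.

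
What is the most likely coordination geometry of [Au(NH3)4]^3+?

Ligand charges: ammonia is neutral. With an overall charge of +3 the gold centre must be in the +3 oxidation state.
Gold is a group-11 element; Au(III) is therefore d⁸.
With 4 monodentate ligands the coordination number is 4.
A 5d d⁸ ion has a large crystal-field splitting; square planar leaves the high-energy d_{x²−y²} orbital empty and maximises CFSE.

square planar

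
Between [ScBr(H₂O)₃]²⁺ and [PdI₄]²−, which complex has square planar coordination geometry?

[PdI₄]²−

For [ScBr(H₂O)₃]²⁺: Summing ligand charges against the +2 overall charge gives an oxidation state of +3 for scandium. Scandium is a group-3 element; Sc(III) is therefore d⁰. A d⁰ ion has no crystal-field stabilisation preference between square planar and tetrahedral, so four ligands adopt the sterically favoured tetrahedral geometry. → tetrahedral.
For [PdI₄]²−: Summing ligand charges against the −2 overall charge gives an oxidation state of +2 for palladium. Palladium is a group-10 element; Pd(II) is therefore d⁸. A 4d d⁸ ion has a large crystal-field splitting; square planar leaves the high-energy d_{x²−y²} orbital empty and maximises CFSE. → square planar.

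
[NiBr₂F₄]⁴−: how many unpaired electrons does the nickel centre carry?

2 unpaired electrons

Ligand charges: each bromide is −1; each fluoride is −1. With an overall charge of −4 the nickel centre must be in the +2 oxidation state.
Group 10 minus oxidation state 2 gives a d⁸ configuration.
In an octahedral field the d⁸ configuration is t₂g⁶e_g² (only one arrangement possible), giving 2 unpaired electrons.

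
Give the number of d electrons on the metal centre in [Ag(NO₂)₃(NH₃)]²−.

Each nitro (N-bound nitrite) is −1; ammonia is neutral; balancing the −2 overall charge requires Ag(I).
Group 11 minus oxidation state 1 gives a d¹⁰ configuration.

d10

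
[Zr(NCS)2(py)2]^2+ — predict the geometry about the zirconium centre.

tetrahedral

Ligand charges: each isothiocyanate is −1; pyridine is neutral. With an overall charge of +2 the zirconium centre must be in the +4 oxidation state.
Zr sits in group 4, so the d-electron count is 4 − 4 = 0.
Coordination number: 4.
A d⁰ ion has no crystal-field stabilisation preference between square planar and tetrahedral, so four ligands adopt the sterically favoured tetrahedral geometry.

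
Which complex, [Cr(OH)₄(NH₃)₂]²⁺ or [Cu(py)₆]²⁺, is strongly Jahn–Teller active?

[Cu(py)₆]²⁺

[Cr(OH)₄(NH₃)₂]²⁺: Ligand charges: each hydroxide is −1; ammonia is neutral. With an overall charge of +2 the chromium centre must be in the +6 oxidation state. Group 6 minus oxidation state 6 gives a d⁰ configuration. The d⁰ configuration leaves the e_g set evenly filled (or empty) — no strong Jahn–Teller driving force.
[Cu(py)₆]²⁺: Ligand charges: pyridine is neutral. With an overall charge of +2 the copper centre must be in the +2 oxidation state. Cu sits in group 11, so the d-electron count is 11 − 2 = 9. The t₂g⁶e_g³ configuration has an unevenly filled e_g set; the Jahn–Teller theorem predicts a tetragonal distortion (typically axial elongation) to lift the degeneracy.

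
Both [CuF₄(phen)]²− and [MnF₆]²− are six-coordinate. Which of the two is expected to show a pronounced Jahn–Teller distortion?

[CuF₄(phen)]²−

[CuF₄(phen)]²−: Summing ligand charges against the −2 overall charge gives an oxidation state of +2 for copper. Group 11 minus oxidation state 2 gives a d⁹ configuration. The t₂g⁶e_g³ configuration has an unevenly filled e_g set; the Jahn–Teller theorem predicts a tetragonal distortion (typically axial elongation) to lift the degeneracy.
[MnF₆]²−: Summing ligand charges against the −2 overall charge gives an oxidation state of +4 for manganese. Group 7 minus oxidation state 4 gives a d³ configuration. The d³ configuration leaves the e_g set evenly filled (or empty) — no strong Jahn–Teller driving force.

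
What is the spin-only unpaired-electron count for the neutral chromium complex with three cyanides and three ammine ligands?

Summing ligand charges against the 0 overall charge gives an oxidation state of +3 for chromium.
Cr sits in group 6, so the d-electron count is 6 − 3 = 3.
In an octahedral field the d³ configuration is t₂g³e_g⁰ (only one arrangement possible), giving 3 unpaired electrons.

3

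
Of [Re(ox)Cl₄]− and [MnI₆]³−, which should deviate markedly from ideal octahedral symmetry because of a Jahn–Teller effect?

[Re(ox)Cl₄]−: Summing ligand charges against the −1 overall charge gives an oxidation state of +5 for rhenium. Re sits in group 7, so the d-electron count is 7 − 5 = 2. The d² configuration leaves the e_g set evenly filled (or empty) — no strong Jahn–Teller driving force.
[MnI₆]³−: Summing ligand charges against the −3 overall charge gives an oxidation state of +3 for manganese. Manganese is a group-7 element; Mn(III) is therefore d⁴. Iodide is a weak-field ligand for a first-row metal, so the complex is high-spin. The t₂g³e_g¹ (high-spin) configuration has an unevenly filled e_g set; the Jahn–Teller theorem predicts a tetragonal distortion (typically axial elongation) to lift the degeneracy.

[MnI₆]³−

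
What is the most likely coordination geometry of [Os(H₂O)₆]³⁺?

Ligand charges: water is neutral. With an overall charge of +3 the osmium centre must be in the +3 oxidation state.
Osmium is a group-8 element; Os(III) is therefore d⁵.
Coordination number: 6.
Six donors around a single metal centre give an octahedral coordination sphere.

octahedral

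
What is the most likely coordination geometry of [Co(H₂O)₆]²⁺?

Summing ligand charges against the +2 overall charge gives an oxidation state of +2 for cobalt.
Group 9 minus oxidation state 2 gives a d⁷ configuration.
With 6 monodentate ligands the coordination number is 6.
Six donors around a single metal centre give an octahedral coordination sphere.

octahedral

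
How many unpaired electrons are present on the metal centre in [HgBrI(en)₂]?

Ligand charges: each bromide is −1; each iodide is −1; ethylenediamine is neutral. With an overall charge of 0 the mercury centre must be in the +2 oxidation state.
Hg sits in group 12, so the d-electron count is 12 − 2 = 10.
Counting donor atoms: 1×bromide (monodentate) → 1 donor; 1×iodide (monodentate) → 1 donor; 2×ethylenediamine (bidentate) → 4 donors. Coordination number = 6.
In an octahedral field the d¹⁰ configuration is t₂g⁶e_g⁴, giving 0 unpaired electrons.

0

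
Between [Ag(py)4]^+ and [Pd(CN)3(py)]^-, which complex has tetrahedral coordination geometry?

[Ag(py)4]^+

For [Ag(py)4]^+: Pyridine is neutral; balancing the +1 overall charge requires Ag(I). Silver is a group-11 element; Ag(I) is therefore d¹⁰. A d¹⁰ ion has no crystal-field stabilisation preference between square planar and tetrahedral, so four ligands adopt the sterically favoured tetrahedral geometry. → tetrahedral.
For [Pd(CN)3(py)]^-: Summing ligand charges against the −1 overall charge gives an oxidation state of +2 for palladium. Group 10 minus oxidation state 2 gives a d⁸ configuration. A 4d d⁸ ion has a large crystal-field splitting; square planar leaves the high-energy d_{x²−y²} orbital empty and maximises CFSE. → square planar.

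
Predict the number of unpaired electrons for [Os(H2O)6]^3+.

1 unpaired electron

Water is neutral; balancing the +3 overall charge requires Os(III).
Group 8 minus oxidation state 3 gives a d⁵ configuration.
The spin state decides the count: a 5d ion has a large Δₒ and is invariably low-spin.
An octahedral low-spin d⁵ ion is t₂g⁵e_g⁰, giving 1 unpaired electron.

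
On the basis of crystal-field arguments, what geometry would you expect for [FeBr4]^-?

Ligand charges: each bromide is −1. With an overall charge of −1 the iron centre must be in the +3 oxidation state.
Group 8 minus oxidation state 3 gives a d⁵ configuration.
With 4 monodentate ligands the coordination number is 4.
Bromide is a weak-field ligand.
A high-spin d⁵ ion has zero CFSE in either geometry, so four ligands adopt the sterically favoured tetrahedral geometry.

tetrahedral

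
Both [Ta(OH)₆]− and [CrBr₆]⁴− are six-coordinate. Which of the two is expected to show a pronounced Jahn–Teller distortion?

[CrBr₆]⁴−

[Ta(OH)₆]−: Each hydroxide is −1; balancing the −1 overall charge requires Ta(V). Ta sits in group 5, so the d-electron count is 5 − 5 = 0. The d⁰ configuration leaves the e_g set evenly filled (or empty) — no strong Jahn–Teller driving force.
[CrBr₆]⁴−: Summing ligand charges against the −4 overall charge gives an oxidation state of +2 for chromium. Group 6 minus oxidation state 2 gives a d⁴ configuration. Bromide is a weak-field ligand for a first-row metal, so the complex is high-spin. The t₂g³e_g¹ (high-spin) configuration has an unevenly filled e_g set; the Jahn–Teller theorem predicts a tetragonal distortion (typically axial elongation) to lift the degeneracy.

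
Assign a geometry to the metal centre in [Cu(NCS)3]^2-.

trigonal planar

Each isothiocyanate is −1; balancing the −2 overall charge requires Cu(I).
Cu sits in group 11, so the d-electron count is 11 − 1 = 10.
With 3 monodentate ligands the coordination number is 3.
Three ligands around a d¹⁰ centre minimise repulsion in a trigonal-planar arrangement.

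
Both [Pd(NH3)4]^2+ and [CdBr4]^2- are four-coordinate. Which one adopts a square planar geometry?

For [Pd(NH3)4]^2+: Ammonia is neutral; balancing the +2 overall charge requires Pd(II). Pd sits in group 10, so the d-electron count is 10 − 2 = 8. A 4d d⁸ ion has a large crystal-field splitting; square planar leaves the high-energy d_{x²−y²} orbital empty and maximises CFSE. → square planar.
For [CdBr4]^2-: Summing ligand charges against the −2 overall charge gives an oxidation state of +2 for cadmium. Group 12 minus oxidation state 2 gives a d¹⁰ configuration. A d¹⁰ ion has no crystal-field stabilisation preference between square planar and tetrahedral, so four ligands adopt the sterically favoured tetrahedral geometry. → tetrahedral.

[Pd(NH3)4]^2+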